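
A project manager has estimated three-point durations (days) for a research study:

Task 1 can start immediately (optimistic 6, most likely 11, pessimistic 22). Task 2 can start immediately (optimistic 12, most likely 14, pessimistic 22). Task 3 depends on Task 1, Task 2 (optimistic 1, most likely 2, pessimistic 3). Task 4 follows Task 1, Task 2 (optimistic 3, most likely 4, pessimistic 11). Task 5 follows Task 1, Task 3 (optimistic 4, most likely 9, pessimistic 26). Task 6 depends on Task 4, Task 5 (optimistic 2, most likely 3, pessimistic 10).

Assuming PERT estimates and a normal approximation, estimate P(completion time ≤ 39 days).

0.950

te_Task 1 = (6 + 4·11 + 22)/6 = 72/6 = 12; σ²_Task 1 = ((22−6)/6)² = 7.111
te_Task 2 = (12 + 4·14 + 22)/6 = 90/6 = 15; σ²_Task 2 = ((22−12)/6)² = 2.778
te_Task 3 = (1 + 4·2 + 3)/6 = 12/6 = 2; σ²_Task 3 = ((3−1)/6)² = 0.111
te_Task 4 = (3 + 4·4 + 11)/6 = 30/6 = 5; σ²_Task 4 = ((11−3)/6)² = 1.778
te_Task 5 = (4 + 4·9 + 26)/6 = 66/6 = 11; σ²_Task 5 = ((26−4)/6)² = 13.444
te_Task 6 = (2 + 4·3 + 10)/6 = 24/6 = 4; σ²_Task 6 = ((10−2)/6)² = 1.778

Forward pass:
ES_Task 1 = 0; EF_Task 1 = 12
ES_Task 2 = 0; EF_Task 2 = 15
ES_Task 3 = max(EF_Task 1=12, EF_Task 2=15) = 15; EF_Task 3 = 15+2 = 17
ES_Task 4 = max(EF_Task 1=12, EF_Task 2=15) = 15; EF_Task 4 = 15+5 = 20
ES_Task 5 = max(EF_Task 1=12, EF_Task 3=17) = 17; EF_Task 5 = 17+11 = 28
ES_Task 6 = max(EF_Task 4=20, EF_Task 5=28) = 28; EF_Task 6 = 28+4 = 32
Expected project duration μ = 32 days. Critical path: Task 2 → Task 3 → Task 5 → Task 6.

Variance along critical path = 2.778 + 0.111 + 13.444 + 1.778 = 18.111; σ = √18.111 = 4.256 days.
Z = (39 − 32) / 4.256 = 1.645
P(T ≤ 39) = Φ(1.645) ≈ 0.950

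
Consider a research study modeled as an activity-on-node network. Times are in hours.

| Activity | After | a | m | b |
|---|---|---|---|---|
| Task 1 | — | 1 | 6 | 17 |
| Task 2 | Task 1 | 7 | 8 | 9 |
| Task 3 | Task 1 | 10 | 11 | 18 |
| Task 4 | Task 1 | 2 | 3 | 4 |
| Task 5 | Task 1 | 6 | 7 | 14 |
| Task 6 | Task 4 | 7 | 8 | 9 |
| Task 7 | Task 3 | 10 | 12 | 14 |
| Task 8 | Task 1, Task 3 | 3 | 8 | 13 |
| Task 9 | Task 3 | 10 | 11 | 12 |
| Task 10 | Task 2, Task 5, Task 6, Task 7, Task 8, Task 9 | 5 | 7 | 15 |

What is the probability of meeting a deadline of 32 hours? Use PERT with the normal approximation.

0.022

te_Task 1 = (1 + 4·6 + 17)/6 = 42/6 = 7; σ²_Task 1 = ((17−1)/6)² = 7.111
te_Task 2 = (7 + 4·8 + 9)/6 = 48/6 = 8; σ²_Task 2 = ((9−7)/6)² = 0.111
te_Task 3 = (10 + 4·11 + 18)/6 = 72/6 = 12; σ²_Task 3 = ((18−10)/6)² = 1.778
te_Task 4 = (2 + 4·3 + 4)/6 = 18/6 = 3; σ²_Task 4 = ((4−2)/6)² = 0.111
te_Task 5 = (6 + 4·7 + 14)/6 = 48/6 = 8; σ²_Task 5 = ((14−6)/6)² = 1.778
te_Task 6 = (7 + 4·8 + 9)/6 = 48/6 = 8; σ²_Task 6 = ((9−7)/6)² = 0.111
te_Task 7 = (10 + 4·12 + 14)/6 = 72/6 = 12; σ²_Task 7 = ((14−10)/6)² = 0.444
te_Task 8 = (3 + 4·8 + 13)/6 = 48/6 = 8; σ²_Task 8 = ((13−3)/6)² = 2.778
te_Task 9 = (10 + 4·11 + 12)/6 = 66/6 = 11; σ²_Task 9 = ((12−10)/6)² = 0.111
te_Task 10 = (5 + 4·7 + 15)/6 = 48/6 = 8; σ²_Task 10 = ((15−5)/6)² = 2.778

Forward pass:
ES_Task 1 = 0; EF_Task 1 = 7
ES_Task 2 = 7; EF_Task 2 = 7+8 = 15
ES_Task 3 = 7; EF_Task 3 = 7+12 = 19
ES_Task 4 = 7; EF_Task 4 = 7+3 = 10
ES_Task 5 = 7; EF_Task 5 = 7+8 = 15
ES_Task 6 = 10; EF_Task 6 = 10+8 = 18
ES_Task 7 = 19; EF_Task 7 = 19+12 = 31
ES_Task 8 = max(EF_Task 1=7, EF_Task 3=19) = 19; EF_Task 8 = 19+8 = 27
ES_Task 9 = 19; EF_Task 9 = 19+11 = 30
ES_Task 10 = max(EF_Task 2=15, EF_Task 5=15, EF_Task 6=18, EF_Task 7=31, EF_Task 8=27, EF_Task 9=30) = 31; EF_Task 10 = 31+8 = 39
Expected project duration μ = 39 hours. Critical path: Task 1 → Task 3 → Task 7 → Task 10.

Variance along critical path = 7.111 + 1.778 + 0.444 + 2.778 = 12.111; σ = √12.111 = 3.480 hours.
Z = (32 − 39) / 3.480 = -2.011
P(T ≤ 32) = Φ(-2.011) ≈ 0.022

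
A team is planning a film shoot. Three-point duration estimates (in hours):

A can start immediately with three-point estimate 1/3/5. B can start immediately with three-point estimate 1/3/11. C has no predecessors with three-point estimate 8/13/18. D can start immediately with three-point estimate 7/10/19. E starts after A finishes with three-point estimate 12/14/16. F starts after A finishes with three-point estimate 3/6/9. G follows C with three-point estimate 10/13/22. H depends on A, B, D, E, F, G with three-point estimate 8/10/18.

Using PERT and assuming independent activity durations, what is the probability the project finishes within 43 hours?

0.947

te_A = (1 + 4·3 + 5)/6 = 18/6 = 3; σ²_A = ((5−1)/6)² = 0.444
te_B = (1 + 4·3 + 11)/6 = 24/6 = 4; σ²_B = ((11−1)/6)² = 2.778
te_C = (8 + 4·13 + 18)/6 = 78/6 = 13; σ²_C = ((18−8)/6)² = 2.778
te_D = (7 + 4·10 + 19)/6 = 66/6 = 11; σ²_D = ((19−7)/6)² = 4.000
te_E = (12 + 4·14 + 16)/6 = 84/6 = 14; σ²_E = ((16−12)/6)² = 0.444
te_F = (3 + 4·6 + 9)/6 = 36/6 = 6; σ²_F = ((9−3)/6)² = 1.000
te_G = (10 + 4·13 + 22)/6 = 84/6 = 14; σ²_G = ((22−10)/6)² = 4.000
te_H = (8 + 4·10 + 18)/6 = 66/6 = 11; σ²_H = ((18−8)/6)² = 2.778

Forward pass:
ES_A = 0; EF_A = 3
ES_B = 0; EF_B = 4
ES_C = 0; EF_C = 13
ES_D = 0; EF_D = 11
ES_E = 3; EF_E = 3+14 = 17
ES_F = 3; EF_F = 3+6 = 9
ES_G = 13; EF_G = 13+14 = 27
ES_H = max(EF_A=3, EF_B=4, EF_D=11, EF_E=17, EF_F=9, EF_G=27) = 27; EF_H = 27+11 = 38
Expected project duration μ = 38 hours. Critical path: C → G → H.

Variance along critical path = 2.778 + 4.000 + 2.778 = 9.556; σ = √9.556 = 3.091 hours.
Z = (43 − 38) / 3.091 = 1.617
P(T ≤ 43) = Φ(1.617) ≈ 0.947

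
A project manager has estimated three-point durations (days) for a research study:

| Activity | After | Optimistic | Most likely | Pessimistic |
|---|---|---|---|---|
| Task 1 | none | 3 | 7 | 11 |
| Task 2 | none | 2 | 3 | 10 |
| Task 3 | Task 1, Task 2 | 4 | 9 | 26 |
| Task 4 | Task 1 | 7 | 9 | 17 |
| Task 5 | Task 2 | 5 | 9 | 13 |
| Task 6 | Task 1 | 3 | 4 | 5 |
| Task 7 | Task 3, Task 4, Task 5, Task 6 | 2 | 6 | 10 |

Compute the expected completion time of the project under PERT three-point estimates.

24 days

te_Task 1 = (3 + 4·7 + 11)/6 = 42/6 = 7
te_Task 2 = (2 + 4·3 + 10)/6 = 24/6 = 4
te_Task 3 = (4 + 4·9 + 26)/6 = 66/6 = 11
te_Task 4 = (7 + 4·9 + 17)/6 = 60/6 = 10
te_Task 5 = (5 + 4·9 + 13)/6 = 54/6 = 9
te_Task 6 = (3 + 4·4 + 5)/6 = 24/6 = 4
te_Task 7 = (2 + 4·6 + 10)/6 = 36/6 = 6

Forward pass:
ES_Task 1 = 0; EF_Task 1 = 7
ES_Task 2 = 0; EF_Task 2 = 4
ES_Task 3 = max(EF_Task 1=7, EF_Task 2=4) = 7; EF_Task 3 = 7+11 = 18
ES_Task 4 = 7; EF_Task 4 = 7+10 = 17
ES_Task 5 = 4; EF_Task 5 = 4+9 = 13
ES_Task 6 = 7; EF_Task 6 = 7+4 = 11
ES_Task 7 = max(EF_Task 3=18, EF_Task 4=17, EF_Task 5=13, EF_Task 6=11) = 18; EF_Task 7 = 18+6 = 24
Expected project duration μ = 24 days. Critical path: Task 1 → Task 3 → Task 7.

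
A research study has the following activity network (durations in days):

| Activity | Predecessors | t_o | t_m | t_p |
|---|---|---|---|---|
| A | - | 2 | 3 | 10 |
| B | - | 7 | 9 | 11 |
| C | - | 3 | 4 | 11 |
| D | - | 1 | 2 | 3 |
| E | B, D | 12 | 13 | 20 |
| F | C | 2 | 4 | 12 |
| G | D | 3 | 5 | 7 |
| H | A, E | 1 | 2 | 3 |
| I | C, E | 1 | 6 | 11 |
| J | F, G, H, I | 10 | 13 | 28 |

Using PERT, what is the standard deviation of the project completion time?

3.74 days

te_A = (2 + 4·3 + 10)/6 = 24/6 = 4; σ²_A = ((10−2)/6)² = 1.778
te_B = (7 + 4·9 + 11)/6 = 54/6 = 9; σ²_B = ((11−7)/6)² = 0.444
te_C = (3 + 4·4 + 11)/6 = 30/6 = 5; σ²_C = ((11−3)/6)² = 1.778
te_D = (1 + 4·2 + 3)/6 = 12/6 = 2; σ²_D = ((3−1)/6)² = 0.111
te_E = (12 + 4·13 + 20)/6 = 84/6 = 14; σ²_E = ((20−12)/6)² = 1.778
te_F = (2 + 4·4 + 12)/6 = 30/6 = 5; σ²_F = ((12−2)/6)² = 2.778
te_G = (3 + 4·5 + 7)/6 = 30/6 = 5; σ²_G = ((7−3)/6)² = 0.444
te_H = (1 + 4·2 + 3)/6 = 12/6 = 2; σ²_H = ((3−1)/6)² = 0.111
te_I = (1 + 4·6 + 11)/6 = 36/6 = 6; σ²_I = ((11−1)/6)² = 2.778
te_J = (10 + 4·13 + 28)/6 = 90/6 = 15; σ²_J = ((28−10)/6)² = 9.000

Forward pass:
ES_A = 0; EF_A = 4
ES_B = 0; EF_B = 9
ES_C = 0; EF_C = 5
ES_D = 0; EF_D = 2
ES_E = max(EF_B=9, EF_D=2) = 9; EF_E = 9+14 = 23
ES_F = 5; EF_F = 5+5 = 10
ES_G = 2; EF_G = 2+5 = 7
ES_H = max(EF_A=4, EF_E=23) = 23; EF_H = 23+2 = 25
ES_I = max(EF_C=5, EF_E=23) = 23; EF_I = 23+6 = 29
ES_J = max(EF_F=10, EF_G=7, EF_H=25, EF_I=29) = 29; EF_J = 29+15 = 44
Expected project duration μ = 44 days. Critical path: B → E → I → J.

Variance along critical path = 0.444 + 1.778 + 2.778 + 9.000 = 14.000
σ = √14.000 = 3.742 days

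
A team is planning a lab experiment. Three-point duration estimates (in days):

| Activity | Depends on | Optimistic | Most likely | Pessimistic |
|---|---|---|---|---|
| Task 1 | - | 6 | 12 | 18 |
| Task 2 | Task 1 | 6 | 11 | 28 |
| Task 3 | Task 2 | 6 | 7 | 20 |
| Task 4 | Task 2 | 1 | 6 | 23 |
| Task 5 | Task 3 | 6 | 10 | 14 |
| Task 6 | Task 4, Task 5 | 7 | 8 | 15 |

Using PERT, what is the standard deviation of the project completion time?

te_Task 1 = (6 + 4·12 + 18)/6 = 72/6 = 12; σ²_Task 1 = ((18−6)/6)² = 4.000
te_Task 2 = (6 + 4·11 + 28)/6 = 78/6 = 13; σ²_Task 2 = ((28−6)/6)² = 13.444
te_Task 3 = (6 + 4·7 + 20)/6 = 54/6 = 9; σ²_Task 3 = ((20−6)/6)² = 5.444
te_Task 4 = (1 + 4·6 + 23)/6 = 48/6 = 8; σ²_Task 4 = ((23−1)/6)² = 13.444
te_Task 5 = (6 + 4·10 + 14)/6 = 60/6 = 10; σ²_Task 5 = ((14−6)/6)² = 1.778
te_Task 6 = (7 + 4·8 + 15)/6 = 54/6 = 9; σ²_Task 6 = ((15−7)/6)² = 1.778

Forward pass:
ES_Task 1 = 0; EF_Task 1 = 12
ES_Task 2 = 12; EF_Task 2 = 12+13 = 25
ES_Task 3 = 25; EF_Task 3 = 25+9 = 34
ES_Task 4 = 25; EF_Task 4 = 25+8 = 33
ES_Task 5 = 34; EF_Task 5 = 34+10 = 44
ES_Task 6 = max(EF_Task 4=33, EF_Task 5=44) = 44; EF_Task 6 = 44+9 = 53
Expected project duration μ = 53 days. Critical path: Task 1 → Task 2 → Task 3 → Task 5 → Task 6.

Variance along critical path = 4.000 + 13.444 + 5.444 + 1.778 + 1.778 = 26.444
σ = √26.444 = 5.142 days

5.14 days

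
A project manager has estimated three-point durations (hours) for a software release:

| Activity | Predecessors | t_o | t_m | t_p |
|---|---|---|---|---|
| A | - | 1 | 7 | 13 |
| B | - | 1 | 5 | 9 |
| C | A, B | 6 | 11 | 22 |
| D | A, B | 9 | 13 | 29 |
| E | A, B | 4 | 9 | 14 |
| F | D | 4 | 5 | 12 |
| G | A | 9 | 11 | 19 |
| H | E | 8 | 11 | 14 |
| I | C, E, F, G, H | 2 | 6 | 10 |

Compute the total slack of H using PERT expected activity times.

te_A = (1 + 4·7 + 13)/6 = 42/6 = 7
te_B = (1 + 4·5 + 9)/6 = 30/6 = 5
te_C = (6 + 4·11 + 22)/6 = 72/6 = 12
te_D = (9 + 4·13 + 29)/6 = 90/6 = 15
te_E = (4 + 4·9 + 14)/6 = 54/6 = 9
te_F = (4 + 4·5 + 12)/6 = 36/6 = 6
te_G = (9 + 4·11 + 19)/6 = 72/6 = 12
te_H = (8 + 4·11 + 14)/6 = 66/6 = 11
te_I = (2 + 4·6 + 10)/6 = 36/6 = 6

Forward pass:
ES_A = 0; EF_A = 7
ES_B = 0; EF_B = 5
ES_C = max(EF_A=7, EF_B=5) = 7; EF_C = 7+12 = 19
ES_D = max(EF_A=7, EF_B=5) = 7; EF_D = 7+15 = 22
ES_E = max(EF_A=7, EF_B=5) = 7; EF_E = 7+9 = 16
ES_F = 22; EF_F = 22+6 = 28
ES_G = 7; EF_G = 7+12 = 19
ES_H = 16; EF_H = 16+11 = 27
ES_I = max(EF_C=19, EF_E=16, EF_F=28, EF_G=19, EF_H=27) = 28; EF_I = 28+6 = 34
Expected project duration μ = 34 hours. Critical path: A → D → F → I.

Backward pass:
LF_I = 34; LS_I = 34−6 = 28
LF_H = LS_I = 28; LS_H = 28−11 = 17
LF_G = LS_I = 28; LS_G = 28−12 = 16
LF_F = LS_I = 28; LS_F = 28−6 = 22
LF_E = min(LS_H=17, LS_I=28) = 17; LS_E = 17−9 = 8
LF_D = LS_F = 22; LS_D = 22−15 = 7
LF_C = LS_I = 28; LS_C = 28−12 = 16
LF_B = min(LS_C=16, LS_D=7, LS_E=8) = 7; LS_B = 7−5 = 2
LF_A = min(LS_C=16, LS_D=7, LS_E=8, LS_G=16) = 7; LS_A = 7−7 = 0
Slack_H = LS_H − ES_H = 17 − 16 = 1

1 hours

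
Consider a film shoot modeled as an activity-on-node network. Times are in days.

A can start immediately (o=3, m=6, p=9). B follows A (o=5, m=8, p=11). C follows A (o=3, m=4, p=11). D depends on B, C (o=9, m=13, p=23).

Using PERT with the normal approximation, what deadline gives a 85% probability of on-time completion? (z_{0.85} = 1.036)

te_A = (3 + 4·6 + 9)/6 = 36/6 = 6; σ²_A = ((9−3)/6)² = 1.000
te_B = (5 + 4·8 + 11)/6 = 48/6 = 8; σ²_B = ((11−5)/6)² = 1.000
te_C = (3 + 4·4 + 11)/6 = 30/6 = 5; σ²_C = ((11−3)/6)² = 1.778
te_D = (9 + 4·13 + 23)/6 = 84/6 = 14; σ²_D = ((23−9)/6)² = 5.444

Forward pass:
ES_A = 0; EF_A = 6
ES_B = 6; EF_B = 6+8 = 14
ES_C = 6; EF_C = 6+5 = 11
ES_D = max(EF_B=14, EF_C=11) = 14; EF_D = 14+14 = 28
Expected project duration μ = 28 days. Critical path: A → B → D.

Variance along critical path = 1.000 + 1.000 + 5.444 = 7.444; σ = 2.728 days.
D = μ + z·σ = 28 + 1.036·2.728 = 30.8 days

30.8 days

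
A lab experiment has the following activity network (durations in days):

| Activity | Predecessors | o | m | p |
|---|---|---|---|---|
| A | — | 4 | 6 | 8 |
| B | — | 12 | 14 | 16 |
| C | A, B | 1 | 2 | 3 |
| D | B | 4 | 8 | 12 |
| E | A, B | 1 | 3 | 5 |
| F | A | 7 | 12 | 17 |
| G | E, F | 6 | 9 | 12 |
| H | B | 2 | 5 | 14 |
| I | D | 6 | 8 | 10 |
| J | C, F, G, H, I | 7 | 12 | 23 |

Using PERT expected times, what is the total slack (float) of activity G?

3 days

te_A = (4 + 4·6 + 8)/6 = 36/6 = 6
te_B = (12 + 4·14 + 16)/6 = 84/6 = 14
te_C = (1 + 4·2 + 3)/6 = 12/6 = 2
te_D = (4 + 4·8 + 12)/6 = 48/6 = 8
te_E = (1 + 4·3 + 5)/6 = 18/6 = 3
te_F = (7 + 4·12 + 17)/6 = 72/6 = 12
te_G = (6 + 4·9 + 12)/6 = 54/6 = 9
te_H = (2 + 4·5 + 14)/6 = 36/6 = 6
te_I = (6 + 4·8 + 10)/6 = 48/6 = 8
te_J = (7 + 4·12 + 23)/6 = 78/6 = 13

Forward pass:
ES_A = 0; EF_A = 6
ES_B = 0; EF_B = 14
ES_C = max(EF_A=6, EF_B=14) = 14; EF_C = 14+2 = 16
ES_D = 14; EF_D = 14+8 = 22
ES_E = max(EF_A=6, EF_B=14) = 14; EF_E = 14+3 = 17
ES_F = 6; EF_F = 6+12 = 18
ES_G = max(EF_E=17, EF_F=18) = 18; EF_G = 18+9 = 27
ES_H = 14; EF_H = 14+6 = 20
ES_I = 22; EF_I = 22+8 = 30
ES_J = max(EF_C=16, EF_F=18, EF_G=27, EF_H=20, EF_I=30) = 30; EF_J = 30+13 = 43
Expected project duration μ = 43 days. Critical path: B → D → I → J.

Backward pass:
LF_J = 43; LS_J = 43−13 = 30
LF_I = LS_J = 30; LS_I = 30−8 = 22
LF_H = LS_J = 30; LS_H = 30−6 = 24
LF_G = LS_J = 30; LS_G = 30−9 = 21
LF_F = min(LS_G=21, LS_J=30) = 21; LS_F = 21−12 = 9
LF_E = LS_G = 21; LS_E = 21−3 = 18
LF_D = LS_I = 22; LS_D = 22−8 = 14
LF_C = LS_J = 30; LS_C = 30−2 = 28
LF_B = min(LS_C=28, LS_D=14, LS_E=18, LS_H=24) = 14; LS_B = 14−14 = 0
LF_A = min(LS_C=28, LS_E=18, LS_F=9) = 9; LS_A = 9−6 = 3
Slack_G = LS_G − ES_G = 21 − 18 = 3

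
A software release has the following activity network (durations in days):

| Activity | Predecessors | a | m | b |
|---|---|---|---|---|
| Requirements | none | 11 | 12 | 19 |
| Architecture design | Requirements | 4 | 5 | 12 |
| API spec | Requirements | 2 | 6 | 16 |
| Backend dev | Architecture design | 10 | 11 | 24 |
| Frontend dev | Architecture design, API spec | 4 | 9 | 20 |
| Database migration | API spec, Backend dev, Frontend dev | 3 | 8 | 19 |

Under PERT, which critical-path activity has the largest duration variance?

te_Requirements = (11 + 4·12 + 19)/6 = 78/6 = 13; σ²_Requirements = ((19−11)/6)² = 1.778
te_Architecture design = (4 + 4·5 + 12)/6 = 36/6 = 6; σ²_Architecture design = ((12−4)/6)² = 1.778
te_API spec = (2 + 4·6 + 16)/6 = 42/6 = 7; σ²_API spec = ((16−2)/6)² = 5.444
te_Backend dev = (10 + 4·11 + 24)/6 = 78/6 = 13; σ²_Backend dev = ((24−10)/6)² = 5.444
te_Frontend dev = (4 + 4·9 + 20)/6 = 60/6 = 10; σ²_Frontend dev = ((20−4)/6)² = 7.111
te_Database migration = (3 + 4·8 + 19)/6 = 54/6 = 9; σ²_Database migration = ((19−3)/6)² = 7.111

Forward pass:
ES_Requirements = 0; EF_Requirements = 13
ES_Architecture design = 13; EF_Architecture design = 13+6 = 19
ES_API spec = 13; EF_API spec = 13+7 = 20
ES_Backend dev = 19; EF_Backend dev = 19+13 = 32
ES_Frontend dev = max(EF_Architecture design=19, EF_API spec=20) = 20; EF_Frontend dev = 20+10 = 30
ES_Database migration = max(EF_API spec=20, EF_Backend dev=32, EF_Frontend dev=30) = 32; EF_Database migration = 32+9 = 41
Expected project duration μ = 41 days. Critical path: Requirements → Architecture design → Backend dev → Database migration.

Variances on critical path: σ²_Requirements=1.778, σ²_Architecture design=1.778, σ²_Backend dev=5.444, σ²_Database migration=7.111.
Largest is σ²_Database migration = 7.111.

Database migration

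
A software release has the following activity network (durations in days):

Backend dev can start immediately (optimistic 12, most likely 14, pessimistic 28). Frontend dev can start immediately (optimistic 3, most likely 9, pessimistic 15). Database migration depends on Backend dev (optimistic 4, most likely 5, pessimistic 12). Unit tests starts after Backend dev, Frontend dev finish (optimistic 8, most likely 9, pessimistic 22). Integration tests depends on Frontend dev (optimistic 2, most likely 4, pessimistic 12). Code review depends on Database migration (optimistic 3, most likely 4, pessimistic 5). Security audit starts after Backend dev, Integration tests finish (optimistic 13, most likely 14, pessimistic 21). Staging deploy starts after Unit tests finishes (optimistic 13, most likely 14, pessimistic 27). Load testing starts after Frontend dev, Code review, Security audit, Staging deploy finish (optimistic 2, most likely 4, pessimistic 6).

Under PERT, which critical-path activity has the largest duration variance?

te_Backend dev = (12 + 4·14 + 28)/6 = 96/6 = 16; σ²_Backend dev = ((28−12)/6)² = 7.111
te_Frontend dev = (3 + 4·9 + 15)/6 = 54/6 = 9; σ²_Frontend dev = ((15−3)/6)² = 4.000
te_Database migration = (4 + 4·5 + 12)/6 = 36/6 = 6; σ²_Database migration = ((12−4)/6)² = 1.778
te_Unit tests = (8 + 4·9 + 22)/6 = 66/6 = 11; σ²_Unit tests = ((22−8)/6)² = 5.444
te_Integration tests = (2 + 4·4 + 12)/6 = 30/6 = 5; σ²_Integration tests = ((12−2)/6)² = 2.778
te_Code review = (3 + 4·4 + 5)/6 = 24/6 = 4; σ²_Code review = ((5−3)/6)² = 0.111
te_Security audit = (13 + 4·14 + 21)/6 = 90/6 = 15; σ²_Security audit = ((21−13)/6)² = 1.778
te_Staging deploy = (13 + 4·14 + 27)/6 = 96/6 = 16; σ²_Staging deploy = ((27−13)/6)² = 5.444
te_Load testing = (2 + 4·4 + 6)/6 = 24/6 = 4; σ²_Load testing = ((6−2)/6)² = 0.444

Forward pass:
ES_Backend dev = 0; EF_Backend dev = 16
ES_Frontend dev = 0; EF_Frontend dev = 9
ES_Database migration = 16; EF_Database migration = 16+6 = 22
ES_Unit tests = max(EF_Backend dev=16, EF_Frontend dev=9) = 16; EF_Unit tests = 16+11 = 27
ES_Integration tests = 9; EF_Integration tests = 9+5 = 14
ES_Code review = 22; EF_Code review = 22+4 = 26
ES_Security audit = max(EF_Backend dev=16, EF_Integration tests=14) = 16; EF_Security audit = 16+15 = 31
ES_Staging deploy = 27; EF_Staging deploy = 27+16 = 43
ES_Load testing = max(EF_Frontend dev=9, EF_Code review=26, EF_Security audit=31, EF_Staging deploy=43) = 43; EF_Load testing = 43+4 = 47
Expected project duration μ = 47 days. Critical path: Backend dev → Unit tests → Staging deploy → Load testing.

Variances on critical path: σ²_Backend dev=7.111, σ²_Unit tests=5.444, σ²_Staging deploy=5.444, σ²_Load testing=0.444.
Largest is σ²_Backend dev = 7.111.

Backend dev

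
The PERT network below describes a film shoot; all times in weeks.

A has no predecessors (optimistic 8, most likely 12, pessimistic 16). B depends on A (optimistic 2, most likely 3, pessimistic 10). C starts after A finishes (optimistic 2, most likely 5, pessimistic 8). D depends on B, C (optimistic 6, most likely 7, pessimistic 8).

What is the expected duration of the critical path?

24 weeks

te_A = (8 + 4·12 + 16)/6 = 72/6 = 12
te_B = (2 + 4·3 + 10)/6 = 24/6 = 4
te_C = (2 + 4·5 + 8)/6 = 30/6 = 5
te_D = (6 + 4·7 + 8)/6 = 42/6 = 7

Forward pass:
ES_A = 0; EF_A = 12
ES_B = 12; EF_B = 12+4 = 16
ES_C = 12; EF_C = 12+5 = 17
ES_D = max(EF_B=16, EF_C=17) = 17; EF_D = 17+7 = 24
Expected project duration μ = 24 weeks. Critical path: A → C → D.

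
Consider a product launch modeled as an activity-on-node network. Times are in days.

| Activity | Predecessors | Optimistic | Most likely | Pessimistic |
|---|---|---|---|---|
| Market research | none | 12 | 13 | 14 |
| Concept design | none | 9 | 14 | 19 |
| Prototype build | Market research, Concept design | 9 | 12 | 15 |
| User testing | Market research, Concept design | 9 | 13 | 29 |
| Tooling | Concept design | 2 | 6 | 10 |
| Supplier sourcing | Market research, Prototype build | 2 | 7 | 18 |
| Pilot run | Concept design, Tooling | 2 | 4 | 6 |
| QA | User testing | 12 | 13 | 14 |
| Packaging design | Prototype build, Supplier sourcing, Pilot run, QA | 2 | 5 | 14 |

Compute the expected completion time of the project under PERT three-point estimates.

te_Market research = (12 + 4·13 + 14)/6 = 78/6 = 13
te_Concept design = (9 + 4·14 + 19)/6 = 84/6 = 14
te_Prototype build = (9 + 4·12 + 15)/6 = 72/6 = 12
te_User testing = (9 + 4·13 + 29)/6 = 90/6 = 15
te_Tooling = (2 + 4·6 + 10)/6 = 36/6 = 6
te_Supplier sourcing = (2 + 4·7 + 18)/6 = 48/6 = 8
te_Pilot run = (2 + 4·4 + 6)/6 = 24/6 = 4
te_QA = (12 + 4·13 + 14)/6 = 78/6 = 13
te_Packaging design = (2 + 4·5 + 14)/6 = 36/6 = 6

Forward pass:
ES_Market research = 0; EF_Market research = 13
ES_Concept design = 0; EF_Concept design = 14
ES_Prototype build = max(EF_Market research=13, EF_Concept design=14) = 14; EF_Prototype build = 14+12 = 26
ES_User testing = max(EF_Market research=13, EF_Concept design=14) = 14; EF_User testing = 14+15 = 29
ES_Tooling = 14; EF_Tooling = 14+6 = 20
ES_Supplier sourcing = max(EF_Market research=13, EF_Prototype build=26) = 26; EF_Supplier sourcing = 26+8 = 34
ES_Pilot run = max(EF_Concept design=14, EF_Tooling=20) = 20; EF_Pilot run = 20+4 = 24
ES_QA = 29; EF_QA = 29+13 = 42
ES_Packaging design = max(EF_Prototype build=26, EF_Supplier sourcing=34, EF_Pilot run=24, EF_QA=42) = 42; EF_Packaging design = 42+6 = 48
Expected project duration μ = 48 days. Critical path: Concept design → User testing → QA → Packaging design.

48 days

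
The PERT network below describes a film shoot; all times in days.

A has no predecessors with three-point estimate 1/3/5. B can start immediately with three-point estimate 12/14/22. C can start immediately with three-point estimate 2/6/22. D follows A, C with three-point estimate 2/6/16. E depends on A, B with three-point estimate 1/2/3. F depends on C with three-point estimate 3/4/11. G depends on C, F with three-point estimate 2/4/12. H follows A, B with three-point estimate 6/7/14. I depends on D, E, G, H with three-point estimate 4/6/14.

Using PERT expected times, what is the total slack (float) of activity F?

te_A = (1 + 4·3 + 5)/6 = 18/6 = 3
te_B = (12 + 4·14 + 22)/6 = 90/6 = 15
te_C = (2 + 4·6 + 22)/6 = 48/6 = 8
te_D = (2 + 4·6 + 16)/6 = 42/6 = 7
te_E = (1 + 4·2 + 3)/6 = 12/6 = 2
te_F = (3 + 4·4 + 11)/6 = 30/6 = 5
te_G = (2 + 4·4 + 12)/6 = 30/6 = 5
te_H = (6 + 4·7 + 14)/6 = 48/6 = 8
te_I = (4 + 4·6 + 14)/6 = 42/6 = 7

Forward pass:
ES_A = 0; EF_A = 3
ES_B = 0; EF_B = 15
ES_C = 0; EF_C = 8
ES_D = max(EF_A=3, EF_C=8) = 8; EF_D = 8+7 = 15
ES_E = max(EF_A=3, EF_B=15) = 15; EF_E = 15+2 = 17
ES_F = 8; EF_F = 8+5 = 13
ES_G = max(EF_C=8, EF_F=13) = 13; EF_G = 13+5 = 18
ES_H = max(EF_A=3, EF_B=15) = 15; EF_H = 15+8 = 23
ES_I = max(EF_D=15, EF_E=17, EF_G=18, EF_H=23) = 23; EF_I = 23+7 = 30
Expected project duration μ = 30 days. Critical path: B → H → I.

Backward pass:
LF_I = 30; LS_I = 30−7 = 23
LF_H = LS_I = 23; LS_H = 23−8 = 15
LF_G = LS_I = 23; LS_G = 23−5 = 18
LF_F = LS_G = 18; LS_F = 18−5 = 13
LF_E = LS_I = 23; LS_E = 23−2 = 21
LF_D = LS_I = 23; LS_D = 23−7 = 16
LF_C = min(LS_D=16, LS_F=13, LS_G=18) = 13; LS_C = 13−8 = 5
LF_B = min(LS_E=21, LS_H=15) = 15; LS_B = 15−15 = 0
LF_A = min(LS_D=16, LS_E=21, LS_H=15) = 15; LS_A = 15−3 = 12
Slack_F = LS_F − ES_F = 13 − 8 = 5

5 days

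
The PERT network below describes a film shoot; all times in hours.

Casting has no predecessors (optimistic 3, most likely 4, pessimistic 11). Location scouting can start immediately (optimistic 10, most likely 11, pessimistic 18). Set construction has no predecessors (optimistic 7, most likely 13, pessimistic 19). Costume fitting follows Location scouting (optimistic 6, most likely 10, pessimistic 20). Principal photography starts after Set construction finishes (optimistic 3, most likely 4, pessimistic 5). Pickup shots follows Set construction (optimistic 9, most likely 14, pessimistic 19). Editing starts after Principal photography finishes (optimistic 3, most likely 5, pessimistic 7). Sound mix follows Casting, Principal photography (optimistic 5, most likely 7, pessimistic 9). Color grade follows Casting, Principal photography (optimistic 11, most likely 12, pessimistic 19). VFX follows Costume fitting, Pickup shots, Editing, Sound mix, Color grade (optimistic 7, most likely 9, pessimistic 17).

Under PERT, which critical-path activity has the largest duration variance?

te_Casting = (3 + 4·4 + 11)/6 = 30/6 = 5; σ²_Casting = ((11−3)/6)² = 1.778
te_Location scouting = (10 + 4·11 + 18)/6 = 72/6 = 12; σ²_Location scouting = ((18−10)/6)² = 1.778
te_Set construction = (7 + 4·13 + 19)/6 = 78/6 = 13; σ²_Set construction = ((19−7)/6)² = 4.000
te_Costume fitting = (6 + 4·10 + 20)/6 = 66/6 = 11; σ²_Costume fitting = ((20−6)/6)² = 5.444
te_Principal photography = (3 + 4·4 + 5)/6 = 24/6 = 4; σ²_Principal photography = ((5−3)/6)² = 0.111
te_Pickup shots = (9 + 4·14 + 19)/6 = 84/6 = 14; σ²_Pickup shots = ((19−9)/6)² = 2.778
te_Editing = (3 + 4·5 + 7)/6 = 30/6 = 5; σ²_Editing = ((7−3)/6)² = 0.444
te_Sound mix = (5 + 4·7 + 9)/6 = 42/6 = 7; σ²_Sound mix = ((9−5)/6)² = 0.444
te_Color grade = (11 + 4·12 + 19)/6 = 78/6 = 13; σ²_Color grade = ((19−11)/6)² = 1.778
te_VFX = (7 + 4·9 + 17)/6 = 60/6 = 10; σ²_VFX = ((17−7)/6)² = 2.778

Forward pass:
ES_Casting = 0; EF_Casting = 5
ES_Location scouting = 0; EF_Location scouting = 12
ES_Set construction = 0; EF_Set construction = 13
ES_Costume fitting = 12; EF_Costume fitting = 12+11 = 23
ES_Principal photography = 13; EF_Principal photography = 13+4 = 17
ES_Pickup shots = 13; EF_Pickup shots = 13+14 = 27
ES_Editing = 17; EF_Editing = 17+5 = 22
ES_Sound mix = max(EF_Casting=5, EF_Principal photography=17) = 17; EF_Sound mix = 17+7 = 24
ES_Color grade = max(EF_Casting=5, EF_Principal photography=17) = 17; EF_Color grade = 17+13 = 30
ES_VFX = max(EF_Costume fitting=23, EF_Pickup shots=27, EF_Editing=22, EF_Sound mix=24, EF_Color grade=30) = 30; EF_VFX = 30+10 = 40
Expected project duration μ = 40 hours. Critical path: Set construction → Principal photography → Color grade → VFX.

Variances on critical path: σ²_Set construction=4.000, σ²_Principal photography=0.111, σ²_Color grade=1.778, σ²_VFX=2.778.
Largest is σ²_Set construction = 4.000.

Set construction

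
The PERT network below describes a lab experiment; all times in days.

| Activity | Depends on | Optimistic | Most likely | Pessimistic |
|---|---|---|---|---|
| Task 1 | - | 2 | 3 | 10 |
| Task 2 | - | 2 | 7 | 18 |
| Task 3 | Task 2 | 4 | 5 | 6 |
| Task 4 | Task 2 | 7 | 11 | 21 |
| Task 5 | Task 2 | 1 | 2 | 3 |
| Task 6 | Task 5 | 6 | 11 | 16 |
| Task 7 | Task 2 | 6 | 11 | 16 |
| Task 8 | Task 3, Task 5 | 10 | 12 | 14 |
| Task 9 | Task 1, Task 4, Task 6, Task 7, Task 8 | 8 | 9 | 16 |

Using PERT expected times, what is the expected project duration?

35 days

te_Task 1 = (2 + 4·3 + 10)/6 = 24/6 = 4
te_Task 2 = (2 + 4·7 + 18)/6 = 48/6 = 8
te_Task 3 = (4 + 4·5 + 6)/6 = 30/6 = 5
te_Task 4 = (7 + 4·11 + 21)/6 = 72/6 = 12
te_Task 5 = (1 + 4·2 + 3)/6 = 12/6 = 2
te_Task 6 = (6 + 4·11 + 16)/6 = 66/6 = 11
te_Task 7 = (6 + 4·11 + 16)/6 = 66/6 = 11
te_Task 8 = (10 + 4·12 + 14)/6 = 72/6 = 12
te_Task 9 = (8 + 4·9 + 16)/6 = 60/6 = 10

Forward pass:
ES_Task 1 = 0; EF_Task 1 = 4
ES_Task 2 = 0; EF_Task 2 = 8
ES_Task 3 = 8; EF_Task 3 = 8+5 = 13
ES_Task 4 = 8; EF_Task 4 = 8+12 = 20
ES_Task 5 = 8; EF_Task 5 = 8+2 = 10
ES_Task 6 = 10; EF_Task 6 = 10+11 = 21
ES_Task 7 = 8; EF_Task 7 = 8+11 = 19
ES_Task 8 = max(EF_Task 3=13, EF_Task 5=10) = 13; EF_Task 8 = 13+12 = 25
ES_Task 9 = max(EF_Task 1=4, EF_Task 4=20, EF_Task 6=21, EF_Task 7=19, EF_Task 8=25) = 25; EF_Task 9 = 25+10 = 35
Expected project duration μ = 35 days. Critical path: Task 2 → Task 3 → Task 8 → Task 9.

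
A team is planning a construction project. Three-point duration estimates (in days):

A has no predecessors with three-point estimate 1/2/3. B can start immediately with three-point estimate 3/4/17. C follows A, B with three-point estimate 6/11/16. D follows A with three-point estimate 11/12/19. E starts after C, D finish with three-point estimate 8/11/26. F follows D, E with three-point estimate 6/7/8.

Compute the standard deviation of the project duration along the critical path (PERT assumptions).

te_A = (1 + 4·2 + 3)/6 = 12/6 = 2; σ²_A = ((3−1)/6)² = 0.111
te_B = (3 + 4·4 + 17)/6 = 36/6 = 6; σ²_B = ((17−3)/6)² = 5.444
te_C = (6 + 4·11 + 16)/6 = 66/6 = 11; σ²_C = ((16−6)/6)² = 2.778
te_D = (11 + 4·12 + 19)/6 = 78/6 = 13; σ²_D = ((19−11)/6)² = 1.778
te_E = (8 + 4·11 + 26)/6 = 78/6 = 13; σ²_E = ((26−8)/6)² = 9.000
te_F = (6 + 4·7 + 8)/6 = 42/6 = 7; σ²_F = ((8−6)/6)² = 0.111

Forward pass:
ES_A = 0; EF_A = 2
ES_B = 0; EF_B = 6
ES_C = max(EF_A=2, EF_B=6) = 6; EF_C = 6+11 = 17
ES_D = 2; EF_D = 2+13 = 15
ES_E = max(EF_C=17, EF_D=15) = 17; EF_E = 17+13 = 30
ES_F = max(EF_D=15, EF_E=30) = 30; EF_F = 30+7 = 37
Expected project duration μ = 37 days. Critical path: B → C → E → F.

Variance along critical path = 5.444 + 2.778 + 9.000 + 0.111 = 17.333
σ = √17.333 = 4.163 days

4.16 days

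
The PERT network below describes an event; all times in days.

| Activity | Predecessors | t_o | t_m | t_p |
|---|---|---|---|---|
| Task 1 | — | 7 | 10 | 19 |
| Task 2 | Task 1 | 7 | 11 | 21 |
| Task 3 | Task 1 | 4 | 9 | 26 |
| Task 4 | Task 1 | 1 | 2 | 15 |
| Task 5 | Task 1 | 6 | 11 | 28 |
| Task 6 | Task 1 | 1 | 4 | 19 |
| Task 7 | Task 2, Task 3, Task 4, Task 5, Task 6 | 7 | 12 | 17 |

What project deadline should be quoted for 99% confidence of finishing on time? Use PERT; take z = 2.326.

te_Task 1 = (7 + 4·10 + 19)/6 = 66/6 = 11; σ²_Task 1 = ((19−7)/6)² = 4.000
te_Task 2 = (7 + 4·11 + 21)/6 = 72/6 = 12; σ²_Task 2 = ((21−7)/6)² = 5.444
te_Task 3 = (4 + 4·9 + 26)/6 = 66/6 = 11; σ²_Task 3 = ((26−4)/6)² = 13.444
te_Task 4 = (1 + 4·2 + 15)/6 = 24/6 = 4; σ²_Task 4 = ((15−1)/6)² = 5.444
te_Task 5 = (6 + 4·11 + 28)/6 = 78/6 = 13; σ²_Task 5 = ((28−6)/6)² = 13.444
te_Task 6 = (1 + 4·4 + 19)/6 = 36/6 = 6; σ²_Task 6 = ((19−1)/6)² = 9.000
te_Task 7 = (7 + 4·12 + 17)/6 = 72/6 = 12; σ²_Task 7 = ((17−7)/6)² = 2.778

Forward pass:
ES_Task 1 = 0; EF_Task 1 = 11
ES_Task 2 = 11; EF_Task 2 = 11+12 = 23
ES_Task 3 = 11; EF_Task 3 = 11+11 = 22
ES_Task 4 = 11; EF_Task 4 = 11+4 = 15
ES_Task 5 = 11; EF_Task 5 = 11+13 = 24
ES_Task 6 = 11; EF_Task 6 = 11+6 = 17
ES_Task 7 = max(EF_Task 2=23, EF_Task 3=22, EF_Task 4=15, EF_Task 5=24, EF_Task 6=17) = 24; EF_Task 7 = 24+12 = 36
Expected project duration μ = 36 days. Critical path: Task 1 → Task 5 → Task 7.

Variance along critical path = 4.000 + 13.444 + 2.778 = 20.222; σ = 4.497 days.
D = μ + z·σ = 36 + 2.326·4.497 = 46.5 days

46.5 days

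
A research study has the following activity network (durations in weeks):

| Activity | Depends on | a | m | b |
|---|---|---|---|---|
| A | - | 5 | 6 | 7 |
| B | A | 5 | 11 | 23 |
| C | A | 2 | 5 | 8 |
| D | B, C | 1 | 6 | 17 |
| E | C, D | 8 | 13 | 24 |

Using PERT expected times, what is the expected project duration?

39 weeks

te_A = (5 + 4·6 + 7)/6 = 36/6 = 6
te_B = (5 + 4·11 + 23)/6 = 72/6 = 12
te_C = (2 + 4·5 + 8)/6 = 30/6 = 5
te_D = (1 + 4·6 + 17)/6 = 42/6 = 7
te_E = (8 + 4·13 + 24)/6 = 84/6 = 14

Forward pass:
ES_A = 0; EF_A = 6
ES_B = 6; EF_B = 6+12 = 18
ES_C = 6; EF_C = 6+5 = 11
ES_D = max(EF_B=18, EF_C=11) = 18; EF_D = 18+7 = 25
ES_E = max(EF_C=11, EF_D=25) = 25; EF_E = 25+14 = 39
Expected project duration μ = 39 weeks. Critical path: A → B → D → E.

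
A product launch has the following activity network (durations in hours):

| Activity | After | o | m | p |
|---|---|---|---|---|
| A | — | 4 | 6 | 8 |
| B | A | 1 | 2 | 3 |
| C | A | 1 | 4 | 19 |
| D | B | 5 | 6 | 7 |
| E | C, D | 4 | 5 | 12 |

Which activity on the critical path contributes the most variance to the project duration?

E

te_A = (4 + 4·6 + 8)/6 = 36/6 = 6; σ²_A = ((8−4)/6)² = 0.444
te_B = (1 + 4·2 + 3)/6 = 12/6 = 2; σ²_B = ((3−1)/6)² = 0.111
te_C = (1 + 4·4 + 19)/6 = 36/6 = 6; σ²_C = ((19−1)/6)² = 9.000
te_D = (5 + 4·6 + 7)/6 = 36/6 = 6; σ²_D = ((7−5)/6)² = 0.111
te_E = (4 + 4·5 + 12)/6 = 36/6 = 6; σ²_E = ((12−4)/6)² = 1.778

Forward pass:
ES_A = 0; EF_A = 6
ES_B = 6; EF_B = 6+2 = 8
ES_C = 6; EF_C = 6+6 = 12
ES_D = 8; EF_D = 8+6 = 14
ES_E = max(EF_C=12, EF_D=14) = 14; EF_E = 14+6 = 20
Expected project duration μ = 20 hours. Critical path: A → B → D → E.

Variances on critical path: σ²_A=0.444, σ²_B=0.111, σ²_D=0.111, σ²_E=1.778.
Largest is σ²_E = 1.778.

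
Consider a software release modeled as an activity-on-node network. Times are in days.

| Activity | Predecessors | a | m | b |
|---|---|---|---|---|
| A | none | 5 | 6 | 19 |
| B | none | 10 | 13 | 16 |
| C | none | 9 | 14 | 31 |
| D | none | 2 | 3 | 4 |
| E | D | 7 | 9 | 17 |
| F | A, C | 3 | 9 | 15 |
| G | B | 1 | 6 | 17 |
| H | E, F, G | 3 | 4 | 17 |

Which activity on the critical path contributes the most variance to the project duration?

te_A = (5 + 4·6 + 19)/6 = 48/6 = 8; σ²_A = ((19−5)/6)² = 5.444
te_B = (10 + 4·13 + 16)/6 = 78/6 = 13; σ²_B = ((16−10)/6)² = 1.000
te_C = (9 + 4·14 + 31)/6 = 96/6 = 16; σ²_C = ((31−9)/6)² = 13.444
te_D = (2 + 4·3 + 4)/6 = 18/6 = 3; σ²_D = ((4−2)/6)² = 0.111
te_E = (7 + 4·9 + 17)/6 = 60/6 = 10; σ²_E = ((17−7)/6)² = 2.778
te_F = (3 + 4·9 + 15)/6 = 54/6 = 9; σ²_F = ((15−3)/6)² = 4.000
te_G = (1 + 4·6 + 17)/6 = 42/6 = 7; σ²_G = ((17−1)/6)² = 7.111
te_H = (3 + 4·4 + 17)/6 = 36/6 = 6; σ²_H = ((17−3)/6)² = 5.444

Forward pass:
ES_A = 0; EF_A = 8
ES_B = 0; EF_B = 13
ES_C = 0; EF_C = 16
ES_D = 0; EF_D = 3
ES_E = 3; EF_E = 3+10 = 13
ES_F = max(EF_A=8, EF_C=16) = 16; EF_F = 16+9 = 25
ES_G = 13; EF_G = 13+7 = 20
ES_H = max(EF_E=13, EF_F=25, EF_G=20) = 25; EF_H = 25+6 = 31
Expected project duration μ = 31 days. Critical path: C → F → H.

Variances on critical path: σ²_C=13.444, σ²_F=4.000, σ²_H=5.444.
Largest is σ²_C = 13.444.

C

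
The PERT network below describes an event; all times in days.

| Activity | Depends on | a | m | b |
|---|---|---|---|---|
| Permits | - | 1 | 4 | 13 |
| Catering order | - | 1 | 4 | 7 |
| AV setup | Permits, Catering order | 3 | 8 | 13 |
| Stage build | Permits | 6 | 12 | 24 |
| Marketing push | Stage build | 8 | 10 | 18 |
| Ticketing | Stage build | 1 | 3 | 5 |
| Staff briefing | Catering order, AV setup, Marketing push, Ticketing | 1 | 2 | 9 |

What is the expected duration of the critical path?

32 days

te_Permits = (1 + 4·4 + 13)/6 = 30/6 = 5
te_Catering order = (1 + 4·4 + 7)/6 = 24/6 = 4
te_AV setup = (3 + 4·8 + 13)/6 = 48/6 = 8
te_Stage build = (6 + 4·12 + 24)/6 = 78/6 = 13
te_Marketing push = (8 + 4·10 + 18)/6 = 66/6 = 11
te_Ticketing = (1 + 4·3 + 5)/6 = 18/6 = 3
te_Staff briefing = (1 + 4·2 + 9)/6 = 18/6 = 3

Forward pass:
ES_Permits = 0; EF_Permits = 5
ES_Catering order = 0; EF_Catering order = 4
ES_AV setup = max(EF_Permits=5, EF_Catering order=4) = 5; EF_AV setup = 5+8 = 13
ES_Stage build = 5; EF_Stage build = 5+13 = 18
ES_Marketing push = 18; EF_Marketing push = 18+11 = 29
ES_Ticketing = 18; EF_Ticketing = 18+3 = 21
ES_Staff briefing = max(EF_Catering order=4, EF_AV setup=13, EF_Marketing push=29, EF_Ticketing=21) = 29; EF_Staff briefing = 29+3 = 32
Expected project duration μ = 32 days. Critical path: Permits → Stage build → Marketing push → Staff briefing.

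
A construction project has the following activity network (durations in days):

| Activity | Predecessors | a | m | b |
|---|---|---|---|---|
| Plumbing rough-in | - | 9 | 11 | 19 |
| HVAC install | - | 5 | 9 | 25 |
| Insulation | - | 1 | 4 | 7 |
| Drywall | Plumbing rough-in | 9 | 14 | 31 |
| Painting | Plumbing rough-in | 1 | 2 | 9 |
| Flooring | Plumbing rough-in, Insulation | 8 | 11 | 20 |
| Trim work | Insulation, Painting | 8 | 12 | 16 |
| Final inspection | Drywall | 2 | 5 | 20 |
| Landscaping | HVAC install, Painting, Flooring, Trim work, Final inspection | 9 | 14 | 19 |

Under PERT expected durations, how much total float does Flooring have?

11 days

te_Plumbing rough-in = (9 + 4·11 + 19)/6 = 72/6 = 12
te_HVAC install = (5 + 4·9 + 25)/6 = 66/6 = 11
te_Insulation = (1 + 4·4 + 7)/6 = 24/6 = 4
te_Drywall = (9 + 4·14 + 31)/6 = 96/6 = 16
te_Painting = (1 + 4·2 + 9)/6 = 18/6 = 3
te_Flooring = (8 + 4·11 + 20)/6 = 72/6 = 12
te_Trim work = (8 + 4·12 + 16)/6 = 72/6 = 12
te_Final inspection = (2 + 4·5 + 20)/6 = 42/6 = 7
te_Landscaping = (9 + 4·14 + 19)/6 = 84/6 = 14

Forward pass:
ES_Plumbing rough-in = 0; EF_Plumbing rough-in = 12
ES_HVAC install = 0; EF_HVAC install = 11
ES_Insulation = 0; EF_Insulation = 4
ES_Drywall = 12; EF_Drywall = 12+16 = 28
ES_Painting = 12; EF_Painting = 12+3 = 15
ES_Flooring = max(EF_Plumbing rough-in=12, EF_Insulation=4) = 12; EF_Flooring = 12+12 = 24
ES_Trim work = max(EF_Insulation=4, EF_Painting=15) = 15; EF_Trim work = 15+12 = 27
ES_Final inspection = 28; EF_Final inspection = 28+7 = 35
ES_Landscaping = max(EF_HVAC install=11, EF_Painting=15, EF_Flooring=24, EF_Trim work=27, EF_Final inspection=35) = 35; EF_Landscaping = 35+14 = 49
Expected project duration μ = 49 days. Critical path: Plumbing rough-in → Drywall → Final inspection → Landscaping.

Backward pass:
LF_Landscaping = 49; LS_Landscaping = 49−14 = 35
LF_Final inspection = LS_Landscaping = 35; LS_Final inspection = 35−7 = 28
LF_Trim work = LS_Landscaping = 35; LS_Trim work = 35−12 = 23
LF_Flooring = LS_Landscaping = 35; LS_Flooring = 35−12 = 23
LF_Painting = min(LS_Trim work=23, LS_Landscaping=35) = 23; LS_Painting = 23−3 = 20
LF_Drywall = LS_Final inspection = 28; LS_Drywall = 28−16 = 12
LF_Insulation = min(LS_Flooring=23, LS_Trim work=23) = 23; LS_Insulation = 23−4 = 19
LF_HVAC install = LS_Landscaping = 35; LS_HVAC install = 35−11 = 24
LF_Plumbing rough-in = min(LS_Drywall=12, LS_Painting=20, LS_Flooring=23) = 12; LS_Plumbing rough-in = 12−12 = 0
Slack_Flooring = LS_Flooring − ES_Flooring = 23 − 12 = 11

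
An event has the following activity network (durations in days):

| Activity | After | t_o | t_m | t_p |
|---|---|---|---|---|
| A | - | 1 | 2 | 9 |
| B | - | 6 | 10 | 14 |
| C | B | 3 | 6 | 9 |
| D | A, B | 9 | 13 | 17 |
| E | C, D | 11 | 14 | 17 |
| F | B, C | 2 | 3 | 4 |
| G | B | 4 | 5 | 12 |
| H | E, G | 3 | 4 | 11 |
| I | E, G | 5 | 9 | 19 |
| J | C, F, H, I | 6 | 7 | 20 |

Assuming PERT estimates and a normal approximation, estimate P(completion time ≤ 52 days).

0.154

te_A = (1 + 4·2 + 9)/6 = 18/6 = 3; σ²_A = ((9−1)/6)² = 1.778
te_B = (6 + 4·10 + 14)/6 = 60/6 = 10; σ²_B = ((14−6)/6)² = 1.778
te_C = (3 + 4·6 + 9)/6 = 36/6 = 6; σ²_C = ((9−3)/6)² = 1.000
te_D = (9 + 4·13 + 17)/6 = 78/6 = 13; σ²_D = ((17−9)/6)² = 1.778
te_E = (11 + 4·14 + 17)/6 = 84/6 = 14; σ²_E = ((17−11)/6)² = 1.000
te_F = (2 + 4·3 + 4)/6 = 18/6 = 3; σ²_F = ((4−2)/6)² = 0.111
te_G = (4 + 4·5 + 12)/6 = 36/6 = 6; σ²_G = ((12−4)/6)² = 1.778
te_H = (3 + 4·4 + 11)/6 = 30/6 = 5; σ²_H = ((11−3)/6)² = 1.778
te_I = (5 + 4·9 + 19)/6 = 60/6 = 10; σ²_I = ((19−5)/6)² = 5.444
te_J = (6 + 4·7 + 20)/6 = 54/6 = 9; σ²_J = ((20−6)/6)² = 5.444

Forward pass:
ES_A = 0; EF_A = 3
ES_B = 0; EF_B = 10
ES_C = 10; EF_C = 10+6 = 16
ES_D = max(EF_A=3, EF_B=10) = 10; EF_D = 10+13 = 23
ES_E = max(EF_C=16, EF_D=23) = 23; EF_E = 23+14 = 37
ES_F = max(EF_B=10, EF_C=16) = 16; EF_F = 16+3 = 19
ES_G = 10; EF_G = 10+6 = 16
ES_H = max(EF_E=37, EF_G=16) = 37; EF_H = 37+5 = 42
ES_I = max(EF_E=37, EF_G=16) = 37; EF_I = 37+10 = 47
ES_J = max(EF_C=16, EF_F=19, EF_H=42, EF_I=47) = 47; EF_J = 47+9 = 56
Expected project duration μ = 56 days. Critical path: B → D → E → I → J.

Variance along critical path = 1.778 + 1.778 + 1.000 + 5.444 + 5.444 = 15.444; σ = √15.444 = 3.930 days.
Z = (52 − 56) / 3.930 = -1.018
P(T ≤ 52) = Φ(-1.018) ≈ 0.154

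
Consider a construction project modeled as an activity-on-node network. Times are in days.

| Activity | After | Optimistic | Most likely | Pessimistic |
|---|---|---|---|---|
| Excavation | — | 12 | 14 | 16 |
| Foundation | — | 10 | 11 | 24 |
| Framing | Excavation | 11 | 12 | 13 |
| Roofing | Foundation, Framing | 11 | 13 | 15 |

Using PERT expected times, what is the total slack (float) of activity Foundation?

te_Excavation = (12 + 4·14 + 16)/6 = 84/6 = 14
te_Foundation = (10 + 4·11 + 24)/6 = 78/6 = 13
te_Framing = (11 + 4·12 + 13)/6 = 72/6 = 12
te_Roofing = (11 + 4·13 + 15)/6 = 78/6 = 13

Forward pass:
ES_Excavation = 0; EF_Excavation = 14
ES_Foundation = 0; EF_Foundation = 13
ES_Framing = 14; EF_Framing = 14+12 = 26
ES_Roofing = max(EF_Foundation=13, EF_Framing=26) = 26; EF_Roofing = 26+13 = 39
Expected project duration μ = 39 days. Critical path: Excavation → Framing → Roofing.

Backward pass:
LF_Roofing = 39; LS_Roofing = 39−13 = 26
LF_Framing = LS_Roofing = 26; LS_Framing = 26−12 = 14
LF_Foundation = LS_Roofing = 26; LS_Foundation = 26−13 = 13
LF_Excavation = LS_Framing = 14; LS_Excavation = 14−14 = 0
Slack_Foundation = LS_Foundation − ES_Foundation = 13 − 0 = 13

13 days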